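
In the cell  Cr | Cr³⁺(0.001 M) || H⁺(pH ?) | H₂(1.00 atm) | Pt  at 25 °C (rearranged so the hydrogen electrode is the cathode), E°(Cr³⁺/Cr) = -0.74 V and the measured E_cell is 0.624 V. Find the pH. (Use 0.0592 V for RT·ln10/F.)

E°_cell = 0.74 V and n = 6.
log Q = n(E° − E)/0.0592 = 6×(0.74 − 0.624)/0.0592 = 11.757.
With Q = [Cr³⁺]^2·P(H₂)^3 / [H⁺]^6, solving for [H⁺] gives log[H⁺] = -2.959, so pH = 2.96.

pH = 2.96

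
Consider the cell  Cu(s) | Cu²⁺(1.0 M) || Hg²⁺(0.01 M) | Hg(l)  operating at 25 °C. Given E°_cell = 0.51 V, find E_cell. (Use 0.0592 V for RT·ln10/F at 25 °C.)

0.451 V

Balancing electrons gives n = 2; the reaction quotient is Q = [Cu²⁺]/[Hg²⁺] = 100.
At 25 °C, E = E° − (0.0592/n) log Q = 0.51 − (0.0592/2)(2.000) = 0.510 − 0.059 = 0.451 V.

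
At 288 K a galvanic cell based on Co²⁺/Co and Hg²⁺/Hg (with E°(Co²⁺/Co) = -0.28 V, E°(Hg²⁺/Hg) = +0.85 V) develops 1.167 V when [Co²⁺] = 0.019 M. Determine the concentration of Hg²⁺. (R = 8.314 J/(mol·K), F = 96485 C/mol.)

From the Nernst equation, ln Q = nF(E° − E)/RT = 2×96485×(1.13 − 1.167)/(8.314×288) = -2.982, so Q = 0.0507.
With Q = [Co²⁺]/[Hg²⁺] and the known concentrations, [Hg²⁺] in the denominator gives [Hg²⁺] = 0.37 M.

0.37 M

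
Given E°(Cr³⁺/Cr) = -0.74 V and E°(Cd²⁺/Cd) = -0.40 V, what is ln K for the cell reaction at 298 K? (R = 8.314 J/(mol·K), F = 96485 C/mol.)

ln K = 79.4

E°_cell = -0.40 − (-0.74) = 0.34 V, with n = 6 electrons transferred.
At equilibrium E = 0, so the Nernst equation gives ln K = nFE°/RT = (6)(96485)(0.34)/((8.314)(298)) = 79.44.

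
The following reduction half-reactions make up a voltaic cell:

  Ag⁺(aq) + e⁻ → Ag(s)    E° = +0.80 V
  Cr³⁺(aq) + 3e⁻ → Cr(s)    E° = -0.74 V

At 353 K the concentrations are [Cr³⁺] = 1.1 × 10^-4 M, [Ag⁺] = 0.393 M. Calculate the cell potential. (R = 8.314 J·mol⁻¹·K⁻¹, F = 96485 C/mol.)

1.60 V

The Ag⁺/Ag couple has the higher reduction potential and acts as the cathode, so E°_cell = +0.80 − (-0.74) = 1.54 V.
Balancing electrons gives n = 3; the reaction quotient is Q = [Cr³⁺]/[Ag⁺]^3 = 0.00181.
E = E° − (RT/nF) ln Q = 1.54 − (8.314×353)/(3×96485) × (-6.313) = 1.540 + 0.064 = 1.604 V.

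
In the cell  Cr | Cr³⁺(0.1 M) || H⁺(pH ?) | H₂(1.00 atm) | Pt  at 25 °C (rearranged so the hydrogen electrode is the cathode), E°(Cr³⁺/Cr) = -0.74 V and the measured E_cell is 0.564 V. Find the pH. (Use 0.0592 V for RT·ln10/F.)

pH = 3.31

E°_cell = 0.74 V and n = 6.
log Q = n(E° − E)/0.0592 = 6×(0.74 − 0.564)/0.0592 = 17.838.
With Q = [Cr³⁺]^2·P(H₂)^3 / [H⁺]^6, solving for [H⁺] gives log[H⁺] = -3.306, so pH = 3.31.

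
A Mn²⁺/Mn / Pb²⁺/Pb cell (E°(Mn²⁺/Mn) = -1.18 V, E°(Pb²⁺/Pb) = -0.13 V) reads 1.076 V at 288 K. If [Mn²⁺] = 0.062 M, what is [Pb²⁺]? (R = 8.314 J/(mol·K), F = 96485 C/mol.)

From the Nernst equation, ln Q = nF(E° − E)/RT = 2×96485×(1.05 − 1.076)/(8.314×288) = -2.095, so Q = 0.123.
With Q = [Mn²⁺]/[Pb²⁺] and the known concentrations, [Pb²⁺] in the denominator gives [Pb²⁺] = 0.5 M.

0.5 M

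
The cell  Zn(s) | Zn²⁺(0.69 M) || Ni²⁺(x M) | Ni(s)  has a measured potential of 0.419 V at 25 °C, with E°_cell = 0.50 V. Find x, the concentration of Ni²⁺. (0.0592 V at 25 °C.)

From the Nernst equation, log Q = n(E° − E)/0.0592 = 2(0.50 − 0.419)/0.0592 = 2.736, so Q = 545.
With Q = [Zn²⁺]/[Ni²⁺] and the known concentrations, [Ni²⁺] in the denominator gives [Ni²⁺] = 0.0013 M.

0.0013 M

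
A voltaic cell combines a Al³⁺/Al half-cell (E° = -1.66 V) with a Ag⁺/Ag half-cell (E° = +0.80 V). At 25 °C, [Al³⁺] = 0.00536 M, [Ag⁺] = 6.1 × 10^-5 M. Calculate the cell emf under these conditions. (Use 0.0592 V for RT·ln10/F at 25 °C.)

The Ag⁺/Ag couple has the higher reduction potential and acts as the cathode, so E°_cell = +0.80 − (-1.66) = 2.46 V.
Balancing electrons gives n = 3; the reaction quotient is Q = [Al³⁺]/[Ag⁺]^3 = 2.36 × 10^10.
At 25 °C, E = E° − (0.0592/n) log Q = 2.46 − (0.0592/3)(10.373) = 2.460 − 0.205 = 2.255 V.

2.26 V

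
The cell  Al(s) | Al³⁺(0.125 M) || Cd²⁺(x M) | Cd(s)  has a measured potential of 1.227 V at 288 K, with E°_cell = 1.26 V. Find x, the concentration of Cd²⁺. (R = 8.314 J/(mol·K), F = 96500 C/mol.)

From the Nernst equation, ln Q = nF(E° − E)/RT = 6×96500×(1.26 − 1.227)/(8.314×288) = 7.980, so Q = 2920.
With Q = [Al³⁺]^2/[Cd²⁺]^3 and the known concentrations, [Cd²⁺]^3 in the denominator gives [Cd²⁺] = 0.017 M.

0.017 M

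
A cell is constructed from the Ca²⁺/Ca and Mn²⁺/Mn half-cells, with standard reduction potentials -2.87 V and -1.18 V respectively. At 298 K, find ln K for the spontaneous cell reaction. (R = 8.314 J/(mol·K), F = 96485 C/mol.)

E°_cell = -1.18 − (-2.87) = 1.69 V, with n = 2 electrons transferred.
At equilibrium E = 0, so the Nernst equation gives ln K = nFE°/RT = (2)(96485)(1.69)/((8.314)(298)) = 131.63.

ln K = 131.6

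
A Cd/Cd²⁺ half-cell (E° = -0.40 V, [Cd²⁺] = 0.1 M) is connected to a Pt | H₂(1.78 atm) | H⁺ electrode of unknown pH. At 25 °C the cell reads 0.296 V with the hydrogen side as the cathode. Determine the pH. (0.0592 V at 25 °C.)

pH = 2.13

E°_cell = 0.40 V and n = 2.
log Q = n(E° − E)/0.0592 = 2×(0.40 − 0.296)/0.0592 = 3.514.
With Q = [Cd²⁺]·P(H₂) / [H⁺]^2, solving for [H⁺] gives log[H⁺] = -2.132, so pH = 2.13.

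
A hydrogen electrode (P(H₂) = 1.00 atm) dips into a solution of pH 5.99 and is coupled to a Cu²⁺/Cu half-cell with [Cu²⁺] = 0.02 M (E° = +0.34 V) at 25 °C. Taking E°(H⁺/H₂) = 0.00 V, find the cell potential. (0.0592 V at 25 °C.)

The Cu²⁺/Cu couple is the cathode, so E°_cell = 0.34 V; n = 2.
[H⁺] = 10^(−5.99) = 1 × 10^-6 M, and Q = [H⁺]^2 / ([Cu²⁺]·P(H₂)) = 5.24 × 10^-11.
E = E° − (0.0592/2) log Q = 0.34 − (0.0592/2)(-10.281) = 0.644 V.

0.64 V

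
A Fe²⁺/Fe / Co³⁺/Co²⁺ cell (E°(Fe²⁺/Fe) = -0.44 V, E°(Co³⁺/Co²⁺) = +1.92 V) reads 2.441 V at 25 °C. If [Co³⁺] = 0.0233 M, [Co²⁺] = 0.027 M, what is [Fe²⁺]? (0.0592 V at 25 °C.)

0.0014 M

From the Nernst equation, log Q = n(E° − E)/0.0592 = 2(2.36 − 2.441)/0.0592 = -2.736, so Q = 0.00183.
With Q = [Fe²⁺]·[Co²⁺]^2/[Co³⁺]^2 and the known concentrations, [Fe²⁺] in the numerator gives [Fe²⁺] = 0.0014 M.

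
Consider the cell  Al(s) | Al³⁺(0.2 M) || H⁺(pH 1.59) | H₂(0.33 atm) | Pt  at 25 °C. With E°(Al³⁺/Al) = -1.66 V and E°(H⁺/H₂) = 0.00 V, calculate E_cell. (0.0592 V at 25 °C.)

The hydrogen couple is the cathode, so E°_cell = 1.66 V; n = 6.
[H⁺] = 10^(−1.59) = 0.026 M, and Q = [Al³⁺]^2·P(H₂)^3 / [H⁺]^6 = 4.98 × 10^6.
E = E° − (0.0592/6) log Q = 1.66 − (0.0592/6)(6.698) = 1.594 V.

1.59 V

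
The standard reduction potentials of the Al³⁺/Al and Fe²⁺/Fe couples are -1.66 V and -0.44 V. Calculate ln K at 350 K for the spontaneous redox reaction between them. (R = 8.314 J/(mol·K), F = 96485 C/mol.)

ln K = 242.7

E°_cell = -0.44 − (-1.66) = 1.22 V, with n = 6 electrons transferred.
At equilibrium E = 0, so the Nernst equation gives ln K = nFE°/RT = (6)(96485)(1.22)/((8.314)(350)) = 242.71.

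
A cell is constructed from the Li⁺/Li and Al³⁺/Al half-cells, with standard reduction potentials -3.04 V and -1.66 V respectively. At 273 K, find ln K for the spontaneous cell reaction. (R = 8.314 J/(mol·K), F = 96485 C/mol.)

ln K = 176.0

E°_cell = -1.66 − (-3.04) = 1.38 V, with n = 3 electrons transferred.
At equilibrium E = 0, so the Nernst equation gives ln K = nFE°/RT = (3)(96485)(1.38)/((8.314)(273)) = 175.99.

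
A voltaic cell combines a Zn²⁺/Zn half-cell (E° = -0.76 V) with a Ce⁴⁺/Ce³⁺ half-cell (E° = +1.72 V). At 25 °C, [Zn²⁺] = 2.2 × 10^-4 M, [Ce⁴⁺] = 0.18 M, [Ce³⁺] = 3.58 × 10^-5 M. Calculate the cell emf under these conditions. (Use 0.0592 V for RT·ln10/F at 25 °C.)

The Ce⁴⁺/Ce³⁺ couple has the higher reduction potential and acts as the cathode, so E°_cell = +1.72 − (-0.76) = 2.48 V.
Balancing electrons gives n = 2; the reaction quotient is Q = [Zn²⁺]·[Ce³⁺]^2/[Ce⁴⁺]^2 = 8.7 × 10^-12.
At 25 °C, E = E° − (0.0592/n) log Q = 2.48 − (0.0592/2)(-11.060) = 2.480 + 0.327 = 2.807 V.

2.81 V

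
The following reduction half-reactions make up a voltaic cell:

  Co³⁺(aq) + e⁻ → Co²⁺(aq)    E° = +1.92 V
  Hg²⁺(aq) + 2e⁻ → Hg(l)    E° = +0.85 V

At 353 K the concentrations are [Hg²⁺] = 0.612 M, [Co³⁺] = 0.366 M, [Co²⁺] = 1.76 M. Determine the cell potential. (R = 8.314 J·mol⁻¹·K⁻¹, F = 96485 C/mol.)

1.03 V

The Co³⁺/Co²⁺ couple has the higher reduction potential and acts as the cathode, so E°_cell = +1.92 − (+0.85) = 1.07 V.
Balancing electrons gives n = 2; the reaction quotient is Q = [Hg²⁺]·[Co²⁺]^2/[Co³⁺]^2 = 14.2.
E = E° − (RT/nF) ln Q = 1.07 − (8.314×353)/(2×96485) × (2.650) = 1.070 − 0.040 = 1.030 V.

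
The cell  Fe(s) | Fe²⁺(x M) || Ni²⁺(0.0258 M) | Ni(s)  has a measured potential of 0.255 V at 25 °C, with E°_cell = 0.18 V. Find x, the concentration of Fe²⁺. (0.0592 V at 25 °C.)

7.5 × 10^-5 M

From the Nernst equation, log Q = n(E° − E)/0.0592 = 2(0.18 − 0.255)/0.0592 = -2.534, so Q = 0.00293.
With Q = [Fe²⁺]/[Ni²⁺] and the known concentrations, [Fe²⁺] in the numerator gives [Fe²⁺] = 7.5 × 10^-5 M.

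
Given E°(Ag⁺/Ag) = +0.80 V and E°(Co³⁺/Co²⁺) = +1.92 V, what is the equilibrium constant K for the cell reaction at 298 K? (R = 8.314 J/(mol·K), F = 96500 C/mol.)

E°_cell = +1.92 − (+0.80) = 1.12 V, with n = 1 electron transferred.
At equilibrium E = 0, so the Nernst equation gives ln K = nFE°/RT = (1)(96500)(1.12)/((8.314)(298)) = 43.62.
K = e^43.62 = 8.8 × 10^18.

8.8 × 10^18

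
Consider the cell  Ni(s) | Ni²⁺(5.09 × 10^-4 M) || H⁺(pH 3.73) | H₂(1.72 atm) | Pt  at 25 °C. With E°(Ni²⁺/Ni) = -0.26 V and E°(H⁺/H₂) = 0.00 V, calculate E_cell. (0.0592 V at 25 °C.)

The hydrogen couple is the cathode, so E°_cell = 0.26 V; n = 2.
[H⁺] = 10^(−3.73) = 1.9 × 10^-4 M, and Q = [Ni²⁺]·P(H₂) / [H⁺]^2 = 2.52 × 10^4.
E = E° − (0.0592/2) log Q = 0.26 − (0.0592/2)(4.402) = 0.130 V.

0.13 V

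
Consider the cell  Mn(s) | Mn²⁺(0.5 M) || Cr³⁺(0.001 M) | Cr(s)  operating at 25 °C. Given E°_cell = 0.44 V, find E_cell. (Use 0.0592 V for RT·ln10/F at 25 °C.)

Balancing electrons gives n = 6; the reaction quotient is Q = [Mn²⁺]^3/[Cr³⁺]^2 = 1.25 × 10^5.
At 25 °C, E = E° − (0.0592/n) log Q = 0.44 − (0.0592/6)(5.097) = 0.440 − 0.050 = 0.390 V.

0.390 V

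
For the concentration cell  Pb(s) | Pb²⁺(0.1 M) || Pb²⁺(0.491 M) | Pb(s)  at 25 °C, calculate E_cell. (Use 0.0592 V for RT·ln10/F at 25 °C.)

Both half-cells are Pb²⁺/Pb, so E°_cell = 0. The concentrated side is the cathode; the cell reaction moves Pb²⁺ from high to low concentration with n = 2.
Q = [Pb²⁺]_dilute/[Pb²⁺]_conc = 0.1/0.491 = 0.204.
E = 0 − (0.0592/2) log Q = −(0.0592/2)(-0.691) = 0.0205 V.

0.020 V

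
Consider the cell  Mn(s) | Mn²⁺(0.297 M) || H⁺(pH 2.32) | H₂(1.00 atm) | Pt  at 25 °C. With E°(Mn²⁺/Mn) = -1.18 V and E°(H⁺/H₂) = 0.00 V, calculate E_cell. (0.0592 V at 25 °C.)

The hydrogen couple is the cathode, so E°_cell = 1.18 V; n = 2.
[H⁺] = 10^(−2.32) = 0.0048 M, and Q = [Mn²⁺]·P(H₂) / [H⁺]^2 = 1.3 × 10^4.
E = E° − (0.0592/2) log Q = 1.18 − (0.0592/2)(4.113) = 1.058 V.

1.06 V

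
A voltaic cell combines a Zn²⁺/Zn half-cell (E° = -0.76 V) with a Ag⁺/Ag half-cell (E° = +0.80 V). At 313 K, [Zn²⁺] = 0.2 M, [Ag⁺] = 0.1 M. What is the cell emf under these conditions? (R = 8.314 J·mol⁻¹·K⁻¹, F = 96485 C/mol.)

The Ag⁺/Ag couple has the higher reduction potential and acts as the cathode, so E°_cell = +0.80 − (-0.76) = 1.56 V.
Balancing electrons gives n = 2; the reaction quotient is Q = [Zn²⁺]/[Ag⁺]^2 = 20.0.
E = E° − (RT/nF) ln Q = 1.56 − (8.314×313)/(2×96485) × (2.996) = 1.560 − 0.040 = 1.520 V.

1.52 V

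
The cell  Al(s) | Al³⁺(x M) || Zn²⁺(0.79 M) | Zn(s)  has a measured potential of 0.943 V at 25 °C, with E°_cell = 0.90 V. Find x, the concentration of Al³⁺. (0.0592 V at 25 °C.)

From the Nernst equation, log Q = n(E° − E)/0.0592 = 6(0.90 − 0.943)/0.0592 = -4.358, so Q = 4.38 × 10^-5.
With Q = [Al³⁺]^2/[Zn²⁺]^3 and the known concentrations, [Al³⁺]^2 in the numerator gives [Al³⁺] = 0.0046 M.

0.0046 M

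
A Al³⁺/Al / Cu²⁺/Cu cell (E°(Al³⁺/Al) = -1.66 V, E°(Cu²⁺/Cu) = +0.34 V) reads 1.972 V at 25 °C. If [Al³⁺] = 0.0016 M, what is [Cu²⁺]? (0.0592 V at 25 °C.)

From the Nernst equation, log Q = n(E° − E)/0.0592 = 6(2.00 − 1.972)/0.0592 = 2.838, so Q = 688.
With Q = [Al³⁺]^2/[Cu²⁺]^3 and the known concentrations, [Cu²⁺]^3 in the denominator gives [Cu²⁺] = 0.0015 M.

0.0015 M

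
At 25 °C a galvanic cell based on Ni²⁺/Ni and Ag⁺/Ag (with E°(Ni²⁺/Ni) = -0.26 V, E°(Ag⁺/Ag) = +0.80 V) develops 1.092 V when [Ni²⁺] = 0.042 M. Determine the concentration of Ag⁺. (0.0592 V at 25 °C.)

0.71 M

From the Nernst equation, log Q = n(E° − E)/0.0592 = 2(1.06 − 1.092)/0.0592 = -1.081, so Q = 0.0830.
With Q = [Ni²⁺]/[Ag⁺]^2 and the known concentrations, [Ag⁺]^2 in the denominator gives [Ag⁺] = 0.71 M.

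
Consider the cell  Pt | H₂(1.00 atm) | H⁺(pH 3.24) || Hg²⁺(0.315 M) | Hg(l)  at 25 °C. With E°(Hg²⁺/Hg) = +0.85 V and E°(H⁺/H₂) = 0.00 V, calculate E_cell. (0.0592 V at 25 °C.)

The Hg²⁺/Hg couple is the cathode, so E°_cell = 0.85 V; n = 2.
[H⁺] = 10^(−3.24) = 5.8 × 10^-4 M, and Q = [H⁺]^2 / ([Hg²⁺]·P(H₂)) = 1.05 × 10^-6.
E = E° − (0.0592/2) log Q = 0.85 − (0.0592/2)(-5.978) = 1.027 V.

1.03 V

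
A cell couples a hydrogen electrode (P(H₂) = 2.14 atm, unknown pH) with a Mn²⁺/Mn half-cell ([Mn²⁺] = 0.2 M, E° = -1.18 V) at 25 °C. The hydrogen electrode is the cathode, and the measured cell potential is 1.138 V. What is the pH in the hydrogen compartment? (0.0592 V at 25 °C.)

E°_cell = 1.18 V and n = 2.
log Q = n(E° − E)/0.0592 = 2×(1.18 − 1.138)/0.0592 = 1.419.
With Q = [Mn²⁺]·P(H₂) / [H⁺]^2, solving for [H⁺] gives log[H⁺] = -0.894, so pH = 0.89.

pH = 0.89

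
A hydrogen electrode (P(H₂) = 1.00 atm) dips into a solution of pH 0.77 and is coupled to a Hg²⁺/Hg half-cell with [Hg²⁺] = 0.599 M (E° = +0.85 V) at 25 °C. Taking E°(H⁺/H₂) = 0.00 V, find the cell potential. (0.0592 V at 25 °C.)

The Hg²⁺/Hg couple is the cathode, so E°_cell = 0.85 V; n = 2.
[H⁺] = 10^(−0.77) = 0.17 M, and Q = [H⁺]^2 / ([Hg²⁺]·P(H₂)) = 0.0481.
E = E° − (0.0592/2) log Q = 0.85 − (0.0592/2)(-1.317) = 0.889 V.

0.89 V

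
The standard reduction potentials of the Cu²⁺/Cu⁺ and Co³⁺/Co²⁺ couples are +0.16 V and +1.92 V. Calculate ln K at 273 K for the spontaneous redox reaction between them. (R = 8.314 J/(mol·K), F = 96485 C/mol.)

ln K = 74.8

E°_cell = +1.92 − (+0.16) = 1.76 V, with n = 1 electron transferred.
At equilibrium E = 0, so the Nernst equation gives ln K = nFE°/RT = (1)(96485)(1.76)/((8.314)(273)) = 74.82.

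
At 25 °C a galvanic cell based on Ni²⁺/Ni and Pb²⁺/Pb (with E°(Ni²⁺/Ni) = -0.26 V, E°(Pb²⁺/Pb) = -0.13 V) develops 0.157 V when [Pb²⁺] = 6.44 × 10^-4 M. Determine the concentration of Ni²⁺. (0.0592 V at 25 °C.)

From the Nernst equation, log Q = n(E° − E)/0.0592 = 2(0.13 − 0.157)/0.0592 = -0.912, so Q = 0.122.
With Q = [Ni²⁺]/[Pb²⁺] and the known concentrations, [Ni²⁺] in the numerator gives [Ni²⁺] = 7.9 × 10^-5 M.

7.9 × 10^-5 M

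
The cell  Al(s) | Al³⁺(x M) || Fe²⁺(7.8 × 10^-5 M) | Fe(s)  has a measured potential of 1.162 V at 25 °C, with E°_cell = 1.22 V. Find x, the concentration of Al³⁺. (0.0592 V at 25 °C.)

From the Nernst equation, log Q = n(E° − E)/0.0592 = 6(1.22 − 1.162)/0.0592 = 5.878, so Q = 7.56 × 10^5.
With Q = [Al³⁺]^2/[Fe²⁺]^3 and the known concentrations, [Al³⁺]^2 in the numerator gives [Al³⁺] = 6 × 10^-4 M.

6 × 10^-4 M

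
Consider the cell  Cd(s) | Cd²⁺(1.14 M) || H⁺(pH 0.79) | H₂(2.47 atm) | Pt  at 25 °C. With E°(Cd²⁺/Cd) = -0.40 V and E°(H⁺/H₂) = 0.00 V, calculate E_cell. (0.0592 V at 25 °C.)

0.34 V

The hydrogen couple is the cathode, so E°_cell = 0.40 V; n = 2.
[H⁺] = 10^(−0.79) = 0.16 M, and Q = [Cd²⁺]·P(H₂) / [H⁺]^2 = 107.
E = E° − (0.0592/2) log Q = 0.40 − (0.0592/2)(2.030) = 0.340 V.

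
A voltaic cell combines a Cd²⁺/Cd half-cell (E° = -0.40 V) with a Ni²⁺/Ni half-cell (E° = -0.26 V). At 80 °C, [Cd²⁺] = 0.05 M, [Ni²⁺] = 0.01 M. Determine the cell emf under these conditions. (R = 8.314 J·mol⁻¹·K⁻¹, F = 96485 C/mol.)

0.116 V

The Ni²⁺/Ni couple has the higher reduction potential and acts as the cathode, so E°_cell = -0.26 − (-0.40) = 0.14 V.
Balancing electrons gives n = 2; the reaction quotient is Q = [Cd²⁺]/[Ni²⁺] = 5.00.
E = E° − (RT/nF) ln Q = 0.14 − (8.314×353)/(2×96485) × (1.609) = 0.140 − 0.024 = 0.116 V.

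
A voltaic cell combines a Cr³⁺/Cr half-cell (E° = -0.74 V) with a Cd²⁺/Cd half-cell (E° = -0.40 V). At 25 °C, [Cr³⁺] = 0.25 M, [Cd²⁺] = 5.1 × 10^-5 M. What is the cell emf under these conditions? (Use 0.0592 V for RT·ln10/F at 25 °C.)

0.225 V

The Cd²⁺/Cd couple has the higher reduction potential and acts as the cathode, so E°_cell = -0.40 − (-0.74) = 0.34 V.
Balancing electrons gives n = 6; the reaction quotient is Q = [Cr³⁺]^2/[Cd²⁺]^3 = 4.71 × 10^11.
At 25 °C, E = E° − (0.0592/n) log Q = 0.34 − (0.0592/6)(11.673) = 0.340 − 0.115 = 0.225 V.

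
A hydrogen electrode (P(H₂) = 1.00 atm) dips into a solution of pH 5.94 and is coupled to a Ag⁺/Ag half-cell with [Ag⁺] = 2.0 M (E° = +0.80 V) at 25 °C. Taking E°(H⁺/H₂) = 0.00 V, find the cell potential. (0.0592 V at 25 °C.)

1.17 V

The Ag⁺/Ag couple is the cathode, so E°_cell = 0.80 V; n = 2.
[H⁺] = 10^(−5.94) = 1.1 × 10^-6 M, and Q = [H⁺]^2 / ([Ag⁺]^2·P(H₂)) = 3.3 × 10^-13.
E = E° − (0.0592/2) log Q = 0.80 − (0.0592/2)(-12.482) = 1.169 V.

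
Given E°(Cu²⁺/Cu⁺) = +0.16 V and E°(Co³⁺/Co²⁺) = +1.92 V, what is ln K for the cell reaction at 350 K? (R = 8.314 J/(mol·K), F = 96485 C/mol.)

E°_cell = +1.92 − (+0.16) = 1.76 V, with n = 1 electron transferred.
At equilibrium E = 0, so the Nernst equation gives ln K = nFE°/RT = (1)(96485)(1.76)/((8.314)(350)) = 58.36.

ln K = 58.4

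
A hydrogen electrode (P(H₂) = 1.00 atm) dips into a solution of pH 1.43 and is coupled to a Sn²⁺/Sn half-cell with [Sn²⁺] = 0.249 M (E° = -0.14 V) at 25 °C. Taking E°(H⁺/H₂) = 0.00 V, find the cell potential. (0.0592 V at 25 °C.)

The hydrogen couple is the cathode, so E°_cell = 0.14 V; n = 2.
[H⁺] = 10^(−1.43) = 0.037 M, and Q = [Sn²⁺]·P(H₂) / [H⁺]^2 = 180.
E = E° − (0.0592/2) log Q = 0.14 − (0.0592/2)(2.256) = 0.073 V.

0.073 V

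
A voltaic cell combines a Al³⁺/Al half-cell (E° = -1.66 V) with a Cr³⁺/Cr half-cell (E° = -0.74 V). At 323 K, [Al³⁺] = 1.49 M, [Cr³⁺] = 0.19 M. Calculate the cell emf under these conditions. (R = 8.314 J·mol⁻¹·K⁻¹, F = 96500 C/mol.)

0.901 V

The Cr³⁺/Cr couple has the higher reduction potential and acts as the cathode, so E°_cell = -0.74 − (-1.66) = 0.92 V.
Balancing electrons gives n = 3; the reaction quotient is Q = [Al³⁺]/[Cr³⁺] = 7.84.
E = E° − (RT/nF) ln Q = 0.92 − (8.314×323)/(3×96500) × (2.060) = 0.920 − 0.019 = 0.901 V.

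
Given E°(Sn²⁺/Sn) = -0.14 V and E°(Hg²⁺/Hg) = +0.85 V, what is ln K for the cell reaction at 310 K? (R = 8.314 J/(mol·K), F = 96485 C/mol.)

E°_cell = +0.85 − (-0.14) = 0.99 V, with n = 2 electrons transferred.
At equilibrium E = 0, so the Nernst equation gives ln K = nFE°/RT = (2)(96485)(0.99)/((8.314)(310)) = 74.12.

ln K = 74.1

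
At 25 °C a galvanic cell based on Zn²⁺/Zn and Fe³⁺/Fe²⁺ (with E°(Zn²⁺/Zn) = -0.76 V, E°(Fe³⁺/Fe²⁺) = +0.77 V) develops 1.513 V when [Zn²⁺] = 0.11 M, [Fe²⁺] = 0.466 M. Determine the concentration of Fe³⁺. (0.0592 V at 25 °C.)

From the Nernst equation, log Q = n(E° − E)/0.0592 = 2(1.53 − 1.513)/0.0592 = 0.574, so Q = 3.75.
With Q = [Zn²⁺]·[Fe²⁺]^2/[Fe³⁺]^2 and the known concentrations, [Fe³⁺]^2 in the denominator gives [Fe³⁺] = 0.08 M.

0.08 M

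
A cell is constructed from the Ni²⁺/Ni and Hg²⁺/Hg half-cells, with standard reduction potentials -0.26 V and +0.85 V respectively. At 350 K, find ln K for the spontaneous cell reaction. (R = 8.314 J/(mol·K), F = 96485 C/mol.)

E°_cell = +0.85 − (-0.26) = 1.11 V, with n = 2 electrons transferred.
At equilibrium E = 0, so the Nernst equation gives ln K = nFE°/RT = (2)(96485)(1.11)/((8.314)(350)) = 73.61.

ln K = 73.6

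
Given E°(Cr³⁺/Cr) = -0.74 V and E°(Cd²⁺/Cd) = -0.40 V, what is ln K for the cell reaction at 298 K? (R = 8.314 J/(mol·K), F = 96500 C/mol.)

E°_cell = -0.40 − (-0.74) = 0.34 V, with n = 6 electrons transferred.
At equilibrium E = 0, so the Nernst equation gives ln K = nFE°/RT = (6)(96500)(0.34)/((8.314)(298)) = 79.46.

ln K = 79.5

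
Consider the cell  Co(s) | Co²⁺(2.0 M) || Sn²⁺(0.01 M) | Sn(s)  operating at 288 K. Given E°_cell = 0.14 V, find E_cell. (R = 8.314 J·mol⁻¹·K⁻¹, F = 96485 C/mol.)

0.074 V

Balancing electrons gives n = 2; the reaction quotient is Q = [Co²⁺]/[Sn²⁺] = 200.
E = E° − (RT/nF) ln Q = 0.14 − (8.314×288)/(2×96485) × (5.298) = 0.140 − 0.066 = 0.074 V.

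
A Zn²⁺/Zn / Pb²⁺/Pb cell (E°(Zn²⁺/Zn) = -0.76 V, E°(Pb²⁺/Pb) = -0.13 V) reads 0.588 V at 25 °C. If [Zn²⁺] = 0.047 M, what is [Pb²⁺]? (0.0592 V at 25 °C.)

From the Nernst equation, log Q = n(E° − E)/0.0592 = 2(0.63 − 0.588)/0.0592 = 1.419, so Q = 26.2.
With Q = [Zn²⁺]/[Pb²⁺] and the known concentrations, [Pb²⁺] in the denominator gives [Pb²⁺] = 0.0018 M.

0.0018 M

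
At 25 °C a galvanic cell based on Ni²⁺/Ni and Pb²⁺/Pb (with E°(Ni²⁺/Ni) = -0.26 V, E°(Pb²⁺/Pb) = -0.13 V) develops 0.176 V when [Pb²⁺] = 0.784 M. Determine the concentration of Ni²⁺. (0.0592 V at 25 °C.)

0.022 M

From the Nernst equation, log Q = n(E° − E)/0.0592 = 2(0.13 − 0.176)/0.0592 = -1.554, so Q = 0.0279.
With Q = [Ni²⁺]/[Pb²⁺] and the known concentrations, [Ni²⁺] in the numerator gives [Ni²⁺] = 0.022 M.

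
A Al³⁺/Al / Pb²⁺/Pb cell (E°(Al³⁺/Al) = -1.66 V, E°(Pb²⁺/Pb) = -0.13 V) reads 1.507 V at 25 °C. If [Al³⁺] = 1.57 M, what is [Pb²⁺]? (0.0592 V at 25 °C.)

From the Nernst equation, log Q = n(E° − E)/0.0592 = 6(1.53 − 1.507)/0.0592 = 2.331, so Q = 214.
With Q = [Al³⁺]^2/[Pb²⁺]^3 and the known concentrations, [Pb²⁺]^3 in the denominator gives [Pb²⁺] = 0.23 M.

0.23 M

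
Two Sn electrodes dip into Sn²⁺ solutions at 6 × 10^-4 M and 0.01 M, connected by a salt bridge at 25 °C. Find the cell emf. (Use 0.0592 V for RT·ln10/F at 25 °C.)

0.036 V

Both half-cells are Sn²⁺/Sn, so E°_cell = 0. The concentrated side is the cathode; the cell reaction moves Sn²⁺ from high to low concentration with n = 2.
Q = [Sn²⁺]_dilute/[Sn²⁺]_conc = 6 × 10^-4/0.01 = 0.0600.
E = 0 − (0.0592/2) log Q = −(0.0592/2)(-1.222) = 0.0362 V.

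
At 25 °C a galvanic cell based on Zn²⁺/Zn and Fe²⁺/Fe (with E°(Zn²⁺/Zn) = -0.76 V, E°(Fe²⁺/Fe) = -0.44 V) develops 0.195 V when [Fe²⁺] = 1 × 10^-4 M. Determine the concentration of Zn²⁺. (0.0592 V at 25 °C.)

From the Nernst equation, log Q = n(E° − E)/0.0592 = 2(0.32 − 0.195)/0.0592 = 4.223, so Q = 1.67 × 10^4.
With Q = [Zn²⁺]/[Fe²⁺] and the known concentrations, [Zn²⁺] in the numerator gives [Zn²⁺] = 1.7 M.

1.7 M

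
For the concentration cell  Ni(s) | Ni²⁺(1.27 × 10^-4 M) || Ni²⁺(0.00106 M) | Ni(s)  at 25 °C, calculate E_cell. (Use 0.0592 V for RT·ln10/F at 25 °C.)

0.027 V

Both half-cells are Ni²⁺/Ni, so E°_cell = 0. The concentrated side is the cathode; the cell reaction moves Ni²⁺ from high to low concentration with n = 2.
Q = [Ni²⁺]_dilute/[Ni²⁺]_conc = 1.27 × 10^-4/0.00106 = 0.120.
E = 0 − (0.0592/2) log Q = −(0.0592/2)(-0.922) = 0.0273 V.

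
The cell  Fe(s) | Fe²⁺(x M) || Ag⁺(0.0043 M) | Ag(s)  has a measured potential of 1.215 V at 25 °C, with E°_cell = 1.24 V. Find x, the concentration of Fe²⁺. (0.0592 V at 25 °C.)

From the Nernst equation, log Q = n(E° − E)/0.0592 = 2(1.24 − 1.215)/0.0592 = 0.845, so Q = 6.99.
With Q = [Fe²⁺]/[Ag⁺]^2 and the known concentrations, [Fe²⁺] in the numerator gives [Fe²⁺] = 1.3 × 10^-4 M.

1.3 × 10^-4 M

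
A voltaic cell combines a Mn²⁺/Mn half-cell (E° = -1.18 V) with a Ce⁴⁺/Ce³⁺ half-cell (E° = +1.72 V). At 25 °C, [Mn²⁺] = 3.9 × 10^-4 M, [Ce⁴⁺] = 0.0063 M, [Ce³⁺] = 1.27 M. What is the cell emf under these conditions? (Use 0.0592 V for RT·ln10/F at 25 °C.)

The Ce⁴⁺/Ce³⁺ couple has the higher reduction potential and acts as the cathode, so E°_cell = +1.72 − (-1.18) = 2.90 V.
Balancing electrons gives n = 2; the reaction quotient is Q = [Mn²⁺]·[Ce³⁺]^2/[Ce⁴⁺]^2 = 15.8.
At 25 °C, E = E° − (0.0592/n) log Q = 2.90 − (0.0592/2)(1.200) = 2.900 − 0.036 = 2.864 V.

2.86 V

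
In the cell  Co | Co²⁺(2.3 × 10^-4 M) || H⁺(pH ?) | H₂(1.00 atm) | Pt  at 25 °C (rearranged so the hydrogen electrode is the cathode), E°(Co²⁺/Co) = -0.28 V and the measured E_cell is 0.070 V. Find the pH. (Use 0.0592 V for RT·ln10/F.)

pH = 5.37

E°_cell = 0.28 V and n = 2.
log Q = n(E° − E)/0.0592 = 2×(0.28 − 0.070)/0.0592 = 7.095.
With Q = [Co²⁺]·P(H₂) / [H⁺]^2, solving for [H⁺] gives log[H⁺] = -5.366, so pH = 5.37.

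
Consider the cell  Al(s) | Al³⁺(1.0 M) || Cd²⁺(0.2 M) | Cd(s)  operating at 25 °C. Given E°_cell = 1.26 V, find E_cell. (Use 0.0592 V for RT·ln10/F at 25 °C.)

Balancing electrons gives n = 6; the reaction quotient is Q = [Al³⁺]^2/[Cd²⁺]^3 = 125.
At 25 °C, E = E° − (0.0592/n) log Q = 1.26 − (0.0592/6)(2.097) = 1.260 − 0.021 = 1.239 V.

1.24 V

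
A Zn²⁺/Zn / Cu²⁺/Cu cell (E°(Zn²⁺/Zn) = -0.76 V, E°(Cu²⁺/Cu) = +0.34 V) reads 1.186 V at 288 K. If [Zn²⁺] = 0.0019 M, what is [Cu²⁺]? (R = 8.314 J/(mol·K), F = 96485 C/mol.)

1.9 M

From the Nernst equation, ln Q = nF(E° − E)/RT = 2×96485×(1.10 − 1.186)/(8.314×288) = -6.931, so Q = 9.77 × 10^-4.
With Q = [Zn²⁺]/[Cu²⁺] and the known concentrations, [Cu²⁺] in the denominator gives [Cu²⁺] = 1.9 M.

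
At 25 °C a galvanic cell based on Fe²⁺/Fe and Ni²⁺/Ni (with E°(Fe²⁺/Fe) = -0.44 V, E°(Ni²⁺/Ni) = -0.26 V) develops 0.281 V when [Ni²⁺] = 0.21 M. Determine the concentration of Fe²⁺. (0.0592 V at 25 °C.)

8.1 × 10^-5 M

From the Nernst equation, log Q = n(E° − E)/0.0592 = 2(0.18 − 0.281)/0.0592 = -3.412, so Q = 3.87 × 10^-4.
With Q = [Fe²⁺]/[Ni²⁺] and the known concentrations, [Fe²⁺] in the numerator gives [Fe²⁺] = 8.1 × 10^-5 M.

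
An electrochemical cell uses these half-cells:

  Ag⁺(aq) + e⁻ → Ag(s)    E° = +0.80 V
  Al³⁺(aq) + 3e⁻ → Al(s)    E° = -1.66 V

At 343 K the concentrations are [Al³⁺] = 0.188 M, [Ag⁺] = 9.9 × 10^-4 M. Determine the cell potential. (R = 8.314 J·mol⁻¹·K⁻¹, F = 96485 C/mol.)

The Ag⁺/Ag couple has the higher reduction potential and acts as the cathode, so E°_cell = +0.80 − (-1.66) = 2.46 V.
Balancing electrons gives n = 3; the reaction quotient is Q = [Al³⁺]/[Ag⁺]^3 = 1.94 × 10^8.
E = E° − (RT/nF) ln Q = 2.46 − (8.314×343)/(3×96485) × (19.082) = 2.460 − 0.188 = 2.272 V.

2.27 V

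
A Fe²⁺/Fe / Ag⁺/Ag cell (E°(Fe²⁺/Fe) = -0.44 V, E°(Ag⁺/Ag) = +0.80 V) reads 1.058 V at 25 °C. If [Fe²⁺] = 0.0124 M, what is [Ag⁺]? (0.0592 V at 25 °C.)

9.4 × 10^-5 M

From the Nernst equation, log Q = n(E° − E)/0.0592 = 2(1.24 − 1.058)/0.0592 = 6.149, so Q = 1.41 × 10^6.
With Q = [Fe²⁺]/[Ag⁺]^2 and the known concentrations, [Ag⁺]^2 in the denominator gives [Ag⁺] = 9.4 × 10^-5 M.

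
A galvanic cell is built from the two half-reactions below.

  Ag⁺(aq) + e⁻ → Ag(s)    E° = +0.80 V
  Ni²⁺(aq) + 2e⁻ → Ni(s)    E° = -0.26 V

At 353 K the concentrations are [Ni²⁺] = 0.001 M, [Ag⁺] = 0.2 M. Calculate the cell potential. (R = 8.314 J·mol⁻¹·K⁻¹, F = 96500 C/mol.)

1.12 V

The Ag⁺/Ag couple has the higher reduction potential and acts as the cathode, so E°_cell = +0.80 − (-0.26) = 1.06 V.
Balancing electrons gives n = 2; the reaction quotient is Q = [Ni²⁺]/[Ag⁺]^2 = 0.0250.
E = E° − (RT/nF) ln Q = 1.06 − (8.314×353)/(2×96500) × (-3.689) = 1.060 + 0.056 = 1.116 V.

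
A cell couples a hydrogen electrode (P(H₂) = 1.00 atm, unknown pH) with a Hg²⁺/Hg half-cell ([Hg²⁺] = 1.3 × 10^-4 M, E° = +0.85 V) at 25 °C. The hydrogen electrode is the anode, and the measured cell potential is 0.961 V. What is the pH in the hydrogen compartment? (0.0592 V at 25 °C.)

E°_cell = 0.85 V and n = 2.
log Q = n(E° − E)/0.0592 = 2×(0.85 − 0.961)/0.0592 = -3.750.
With Q = [H⁺]^2 / ([Hg²⁺]·P(H₂)), solving for [H⁺] gives log[H⁺] = -3.818, so pH = 3.82.

pH = 3.82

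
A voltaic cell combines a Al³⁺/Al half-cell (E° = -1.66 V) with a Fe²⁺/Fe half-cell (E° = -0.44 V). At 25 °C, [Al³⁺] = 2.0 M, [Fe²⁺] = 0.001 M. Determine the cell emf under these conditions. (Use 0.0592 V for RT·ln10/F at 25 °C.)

The Fe²⁺/Fe couple has the higher reduction potential and acts as the cathode, so E°_cell = -0.44 − (-1.66) = 1.22 V.
Balancing electrons gives n = 6; the reaction quotient is Q = [Al³⁺]^2/[Fe²⁺]^3 = 4 × 10^9.
At 25 °C, E = E° − (0.0592/n) log Q = 1.22 − (0.0592/6)(9.602) = 1.220 − 0.095 = 1.125 V.

1.13 V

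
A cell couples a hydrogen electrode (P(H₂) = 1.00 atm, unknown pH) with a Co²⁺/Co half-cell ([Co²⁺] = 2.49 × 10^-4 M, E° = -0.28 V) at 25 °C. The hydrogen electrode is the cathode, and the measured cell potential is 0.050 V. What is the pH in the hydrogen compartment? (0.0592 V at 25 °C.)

pH = 5.69

E°_cell = 0.28 V and n = 2.
log Q = n(E° − E)/0.0592 = 2×(0.28 − 0.050)/0.0592 = 7.770.
With Q = [Co²⁺]·P(H₂) / [H⁺]^2, solving for [H⁺] gives log[H⁺] = -5.687, so pH = 5.69.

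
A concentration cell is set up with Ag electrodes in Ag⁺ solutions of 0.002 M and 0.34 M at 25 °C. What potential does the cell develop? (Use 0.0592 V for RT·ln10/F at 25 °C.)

Both half-cells are Ag⁺/Ag, so E°_cell = 0. The concentrated side is the cathode; the cell reaction moves Ag⁺ from high to low concentration with n = 1.
Q = [Ag⁺]_dilute/[Ag⁺]_conc = 0.002/0.34 = 0.00588.
E = 0 − (0.0592/1) log Q = −(0.0592/1)(-2.230) = 0.1320 V.

0.13 V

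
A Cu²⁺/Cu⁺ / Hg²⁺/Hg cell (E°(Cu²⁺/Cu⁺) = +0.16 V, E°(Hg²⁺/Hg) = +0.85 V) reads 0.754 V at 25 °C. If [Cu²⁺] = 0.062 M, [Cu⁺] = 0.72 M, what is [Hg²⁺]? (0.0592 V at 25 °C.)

1.1 M

From the Nernst equation, log Q = n(E° − E)/0.0592 = 2(0.69 − 0.754)/0.0592 = -2.162, so Q = 0.00688.
With Q = [Cu²⁺]^2/([Cu⁺]^2·[Hg²⁺]) and the known concentrations, [Hg²⁺] in the denominator gives [Hg²⁺] = 1.1 M.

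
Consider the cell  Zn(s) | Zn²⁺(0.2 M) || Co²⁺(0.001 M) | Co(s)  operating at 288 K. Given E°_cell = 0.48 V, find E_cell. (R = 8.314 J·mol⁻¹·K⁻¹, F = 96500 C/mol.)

Balancing electrons gives n = 2; the reaction quotient is Q = [Zn²⁺]/[Co²⁺] = 200.
E = E° − (RT/nF) ln Q = 0.48 − (8.314×288)/(2×96500) × (5.298) = 0.480 − 0.066 = 0.414 V.

0.414 V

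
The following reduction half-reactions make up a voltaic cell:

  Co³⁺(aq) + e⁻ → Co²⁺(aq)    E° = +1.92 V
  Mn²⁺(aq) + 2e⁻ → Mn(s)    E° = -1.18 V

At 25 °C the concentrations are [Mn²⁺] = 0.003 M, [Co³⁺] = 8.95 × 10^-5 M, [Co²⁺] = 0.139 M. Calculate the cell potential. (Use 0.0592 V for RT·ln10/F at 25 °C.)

The Co³⁺/Co²⁺ couple has the higher reduction potential and acts as the cathode, so E°_cell = +1.92 − (-1.18) = 3.10 V.
Balancing electrons gives n = 2; the reaction quotient is Q = [Mn²⁺]·[Co²⁺]^2/[Co³⁺]^2 = 7240.
At 25 °C, E = E° − (0.0592/n) log Q = 3.10 − (0.0592/2)(3.860) = 3.100 − 0.114 = 2.986 V.

2.99 V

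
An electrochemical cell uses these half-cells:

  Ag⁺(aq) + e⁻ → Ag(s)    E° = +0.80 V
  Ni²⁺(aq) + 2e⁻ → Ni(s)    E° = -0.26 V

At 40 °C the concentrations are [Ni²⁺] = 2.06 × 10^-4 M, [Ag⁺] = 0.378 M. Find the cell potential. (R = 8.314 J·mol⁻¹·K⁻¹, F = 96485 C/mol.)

The Ag⁺/Ag couple has the higher reduction potential and acts as the cathode, so E°_cell = +0.80 − (-0.26) = 1.06 V.
Balancing electrons gives n = 2; the reaction quotient is Q = [Ni²⁺]/[Ag⁺]^2 = 0.00144.
E = E° − (RT/nF) ln Q = 1.06 − (8.314×313)/(2×96485) × (-6.542) = 1.060 + 0.088 = 1.148 V.

1.15 V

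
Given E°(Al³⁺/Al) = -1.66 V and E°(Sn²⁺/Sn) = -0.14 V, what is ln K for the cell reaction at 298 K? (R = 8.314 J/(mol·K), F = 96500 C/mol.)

ln K = 355.2

E°_cell = -0.14 − (-1.66) = 1.52 V, with n = 6 electrons transferred.
At equilibrium E = 0, so the Nernst equation gives ln K = nFE°/RT = (6)(96500)(1.52)/((8.314)(298)) = 355.22.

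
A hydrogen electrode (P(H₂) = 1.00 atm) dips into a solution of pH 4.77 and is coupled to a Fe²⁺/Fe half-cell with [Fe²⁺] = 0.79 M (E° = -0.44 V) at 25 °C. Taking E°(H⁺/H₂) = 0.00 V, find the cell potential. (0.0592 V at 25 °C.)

The hydrogen couple is the cathode, so E°_cell = 0.44 V; n = 2.
[H⁺] = 10^(−4.77) = 1.7 × 10^-5 M, and Q = [Fe²⁺]·P(H₂) / [H⁺]^2 = 2.74 × 10^9.
E = E° − (0.0592/2) log Q = 0.44 − (0.0592/2)(9.438) = 0.161 V.

0.16 V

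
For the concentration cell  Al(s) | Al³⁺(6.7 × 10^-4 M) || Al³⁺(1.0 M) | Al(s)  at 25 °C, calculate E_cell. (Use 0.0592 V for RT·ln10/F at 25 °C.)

0.063 V

Both half-cells are Al³⁺/Al, so E°_cell = 0. The concentrated side is the cathode; the cell reaction moves Al³⁺ from high to low concentration with n = 3.
Q = [Al³⁺]_dilute/[Al³⁺]_conc = 6.7 × 10^-4/1.0 = 6.7 × 10^-4.
E = 0 − (0.0592/3) log Q = −(0.0592/3)(-3.174) = 0.0626 V.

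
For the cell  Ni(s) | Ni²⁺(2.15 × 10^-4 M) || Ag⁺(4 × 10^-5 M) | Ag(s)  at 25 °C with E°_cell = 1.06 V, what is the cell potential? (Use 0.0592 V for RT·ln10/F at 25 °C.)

Balancing electrons gives n = 2; the reaction quotient is Q = [Ni²⁺]/[Ag⁺]^2 = 1.34 × 10^5.
At 25 °C, E = E° − (0.0592/n) log Q = 1.06 − (0.0592/2)(5.128) = 1.060 − 0.152 = 0.908 V.

0.908 V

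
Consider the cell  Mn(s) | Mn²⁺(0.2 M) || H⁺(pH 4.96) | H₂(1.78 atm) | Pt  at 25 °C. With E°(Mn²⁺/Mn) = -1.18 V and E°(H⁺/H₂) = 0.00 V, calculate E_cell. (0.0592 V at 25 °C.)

0.90 V

The hydrogen couple is the cathode, so E°_cell = 1.18 V; n = 2.
[H⁺] = 10^(−4.96) = 1.1 × 10^-5 M, and Q = [Mn²⁺]·P(H₂) / [H⁺]^2 = 2.96 × 10^9.
E = E° − (0.0592/2) log Q = 1.18 − (0.0592/2)(9.471) = 0.900 V.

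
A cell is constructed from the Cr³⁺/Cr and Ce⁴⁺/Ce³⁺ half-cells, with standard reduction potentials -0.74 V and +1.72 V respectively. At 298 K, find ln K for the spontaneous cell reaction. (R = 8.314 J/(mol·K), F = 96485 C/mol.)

E°_cell = +1.72 − (-0.74) = 2.46 V, with n = 3 electrons transferred.
At equilibrium E = 0, so the Nernst equation gives ln K = nFE°/RT = (3)(96485)(2.46)/((8.314)(298)) = 287.40.

ln K = 287.4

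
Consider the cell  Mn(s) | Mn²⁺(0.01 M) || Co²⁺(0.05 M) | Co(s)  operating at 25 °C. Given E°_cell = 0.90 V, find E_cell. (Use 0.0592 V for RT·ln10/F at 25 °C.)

0.921 V

Balancing electrons gives n = 2; the reaction quotient is Q = [Mn²⁺]/[Co²⁺] = 0.200.
At 25 °C, E = E° − (0.0592/n) log Q = 0.90 − (0.0592/2)(-0.699) = 0.900 + 0.021 = 0.921 V.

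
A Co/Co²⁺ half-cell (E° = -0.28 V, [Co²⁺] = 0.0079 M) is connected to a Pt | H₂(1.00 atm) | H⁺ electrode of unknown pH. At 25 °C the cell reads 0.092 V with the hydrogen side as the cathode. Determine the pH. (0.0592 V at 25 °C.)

E°_cell = 0.28 V and n = 2.
log Q = n(E° − E)/0.0592 = 2×(0.28 − 0.092)/0.0592 = 6.351.
With Q = [Co²⁺]·P(H₂) / [H⁺]^2, solving for [H⁺] gives log[H⁺] = -4.227, so pH = 4.23.

pH = 4.23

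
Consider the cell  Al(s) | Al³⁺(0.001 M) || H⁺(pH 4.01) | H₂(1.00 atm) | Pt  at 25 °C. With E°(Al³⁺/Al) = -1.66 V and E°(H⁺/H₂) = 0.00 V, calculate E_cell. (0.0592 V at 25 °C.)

The hydrogen couple is the cathode, so E°_cell = 1.66 V; n = 6.
[H⁺] = 10^(−4.01) = 9.8 × 10^-5 M, and Q = [Al³⁺]^2·P(H₂)^3 / [H⁺]^6 = 1.15 × 10^18.
E = E° − (0.0592/6) log Q = 1.66 − (0.0592/6)(18.060) = 1.482 V.

1.48 V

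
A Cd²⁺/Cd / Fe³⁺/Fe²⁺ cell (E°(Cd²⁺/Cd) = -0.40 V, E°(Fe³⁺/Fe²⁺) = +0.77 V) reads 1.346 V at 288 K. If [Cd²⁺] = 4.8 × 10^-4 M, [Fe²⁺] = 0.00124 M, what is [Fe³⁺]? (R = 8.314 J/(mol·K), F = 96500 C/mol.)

From the Nernst equation, ln Q = nF(E° − E)/RT = 2×96500×(1.17 − 1.346)/(8.314×288) = -14.186, so Q = 6.9 × 10^-7.
With Q = [Cd²⁺]·[Fe²⁺]^2/[Fe³⁺]^2 and the known concentrations, [Fe³⁺]^2 in the denominator gives [Fe³⁺] = 0.033 M.

0.033 M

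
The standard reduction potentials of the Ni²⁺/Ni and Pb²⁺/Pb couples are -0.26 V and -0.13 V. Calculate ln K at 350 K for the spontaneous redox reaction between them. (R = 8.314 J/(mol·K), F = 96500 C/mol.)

ln K = 8.6

E°_cell = -0.13 − (-0.26) = 0.13 V, with n = 2 electrons transferred.
At equilibrium E = 0, so the Nernst equation gives ln K = nFE°/RT = (2)(96500)(0.13)/((8.314)(350)) = 8.62.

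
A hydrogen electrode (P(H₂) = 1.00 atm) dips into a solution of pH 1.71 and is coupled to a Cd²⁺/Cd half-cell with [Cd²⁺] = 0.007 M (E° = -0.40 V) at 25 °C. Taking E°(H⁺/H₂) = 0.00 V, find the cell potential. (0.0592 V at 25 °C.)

0.36 V

The hydrogen couple is the cathode, so E°_cell = 0.40 V; n = 2.
[H⁺] = 10^(−1.71) = 0.019 M, and Q = [Cd²⁺]·P(H₂) / [H⁺]^2 = 18.4.
E = E° − (0.0592/2) log Q = 0.40 − (0.0592/2)(1.265) = 0.363 V.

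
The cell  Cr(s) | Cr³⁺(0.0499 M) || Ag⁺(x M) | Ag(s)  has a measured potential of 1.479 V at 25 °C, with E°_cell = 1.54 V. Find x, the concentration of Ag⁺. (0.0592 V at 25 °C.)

0.034 M

From the Nernst equation, log Q = n(E° − E)/0.0592 = 3(1.54 − 1.479)/0.0592 = 3.091, so Q = 1230.
With Q = [Cr³⁺]/[Ag⁺]^3 and the known concentrations, [Ag⁺]^3 in the denominator gives [Ag⁺] = 0.034 M.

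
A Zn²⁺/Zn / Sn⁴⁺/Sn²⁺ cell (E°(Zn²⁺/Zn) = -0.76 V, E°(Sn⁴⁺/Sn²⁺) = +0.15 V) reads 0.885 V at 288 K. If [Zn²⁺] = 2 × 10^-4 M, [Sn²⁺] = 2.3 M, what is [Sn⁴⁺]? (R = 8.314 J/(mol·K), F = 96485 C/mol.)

6.1 × 10^-5 M

From the Nernst equation, ln Q = nF(E° − E)/RT = 2×96485×(0.91 − 0.885)/(8.314×288) = 2.015, so Q = 7.50.
With Q = [Zn²⁺]·[Sn²⁺]/[Sn⁴⁺] and the known concentrations, [Sn⁴⁺] in the denominator gives [Sn⁴⁺] = 6.1 × 10^-5 M.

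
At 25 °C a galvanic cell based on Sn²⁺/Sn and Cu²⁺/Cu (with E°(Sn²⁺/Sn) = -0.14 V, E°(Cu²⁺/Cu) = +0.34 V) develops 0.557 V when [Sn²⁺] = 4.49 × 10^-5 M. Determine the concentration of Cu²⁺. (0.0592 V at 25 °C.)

From the Nernst equation, log Q = n(E° − E)/0.0592 = 2(0.48 − 0.557)/0.0592 = -2.601, so Q = 0.00250.
With Q = [Sn²⁺]/[Cu²⁺] and the known concentrations, [Cu²⁺] in the denominator gives [Cu²⁺] = 0.018 M.

0.018 M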